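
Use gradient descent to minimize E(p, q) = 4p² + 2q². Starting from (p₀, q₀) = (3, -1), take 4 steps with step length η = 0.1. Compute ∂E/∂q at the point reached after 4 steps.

∇E = (8p, 4q)
(p₁, q₁) = (3, -1) − 0.1·(24, -4) = (0.6, -0.6)
(p₂, q₂) = (0.6, -0.6) − 0.1·(4.8, -2.4) = (0.12, -0.36)
(p₃, q₃) = (0.12, -0.36) − 0.1·(0.96, -1.44) = (0.024, -0.216)
(p₄, q₄) = (0.024, -0.216) − 0.1·(0.192, -0.864) = (0.0048, -0.1296)
∂E/∂q at (0.0048, -0.1296) = -0.5184

-0.5184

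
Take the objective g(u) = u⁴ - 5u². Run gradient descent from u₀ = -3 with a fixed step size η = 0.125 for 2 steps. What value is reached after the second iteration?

g′(u) = 4u³ - 10u
Step 1: g′(-3) = -78; u₁ = -3 − 0.125·(-78) = 6.75
Step 2: g′(6.75) = 1162.6875; u₂ = 6.75 − 0.125·1162.6875 = -138.5859375

-138.5859375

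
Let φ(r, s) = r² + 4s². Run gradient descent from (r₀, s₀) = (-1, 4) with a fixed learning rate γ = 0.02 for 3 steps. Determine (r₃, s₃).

(-0.884736, 2.370816)

∇φ = (2r, 8s)
(r₁, s₁) = (-1, 4) − 0.02·(-2, 32) = (-0.96, 3.36)
(r₂, s₂) = (-0.96, 3.36) − 0.02·(-1.92, 26.88) = (-0.9216, 2.8224)
(r₃, s₃) = (-0.9216, 2.8224) − 0.02·(-1.8432, 22.5792) = (-0.884736, 2.370816)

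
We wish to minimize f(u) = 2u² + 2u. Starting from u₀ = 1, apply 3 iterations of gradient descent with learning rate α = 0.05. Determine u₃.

0.268

f′(u) = 4u + 2
Step 1: f′(1) = 6; u₁ = 1 − 0.05·6 = 0.7
Step 2: f′(0.7) = 4.8; u₂ = 0.7 − 0.05·4.8 = 0.46
Step 3: f′(0.46) = 3.84; u₃ = 0.46 − 0.05·3.84 = 0.268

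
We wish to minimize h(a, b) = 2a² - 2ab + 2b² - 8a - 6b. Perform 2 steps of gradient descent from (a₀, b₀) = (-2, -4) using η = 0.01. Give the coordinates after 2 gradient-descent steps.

∇h = (4a - 2b - 8, -2a + 4b - 6)
Step 1: at (-2, -4), ∇h = (-8, -18) → (-2, -4) − 0.01·(-8, -18) = (-1.92, -3.82)
Step 2: at (-1.92, -3.82), ∇h = (-8.04, -17.44) → (-1.92, -3.82) − 0.01·(-8.04, -17.44) = (-1.8396, -3.6456)

(-1.8396, -3.6456)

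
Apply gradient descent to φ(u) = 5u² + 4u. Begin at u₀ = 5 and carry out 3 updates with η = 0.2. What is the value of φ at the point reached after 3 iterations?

145

φ′(u) = 10u + 4
Step 1: φ′(5) = 54; u₁ = 5 − 0.2·54 = -5.8
Step 2: φ′(-5.8) = -54; u₂ = -5.8 − 0.2·(-54) = 5
Step 3: φ′(5) = 54; u₃ = 5 − 0.2·54 = -5.8
φ(-5.8) = 145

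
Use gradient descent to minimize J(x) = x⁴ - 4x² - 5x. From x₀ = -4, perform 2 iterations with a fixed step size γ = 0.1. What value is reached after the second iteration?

J′(x) = 4x³ - 8x - 5
Step 1: J′(-4) = -229; x₁ = -4 − 0.1·(-229) = 18.9
Step 2: J′(18.9) = 26848.876; x₂ = 18.9 − 0.1·26848.876 = -2665.9876

-2665.9876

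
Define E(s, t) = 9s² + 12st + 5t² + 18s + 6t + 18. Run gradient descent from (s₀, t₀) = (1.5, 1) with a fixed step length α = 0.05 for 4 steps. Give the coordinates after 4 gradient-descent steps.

∇E = (18s + 12t + 18, 12s + 10t + 6)
Step 1: at (1.5, 1), ∇E = (57, 34) → (1.5, 1) − 0.05·(57, 34) = (-1.35, -0.7)
Step 2: at (-1.35, -0.7), ∇E = (-14.7, -17.2) → (-1.35, -0.7) − 0.05·(-14.7, -17.2) = (-0.615, 0.16)
Step 3: at (-0.615, 0.16), ∇E = (8.85, 0.22) → (-0.615, 0.16) − 0.05·(8.85, 0.22) = (-1.0575, 0.149)
Step 4: at (-1.0575, 0.149), ∇E = (0.753, -5.2) → (-1.0575, 0.149) − 0.05·(0.753, -5.2) = (-1.09515, 0.409)

(-1.09515, 0.409)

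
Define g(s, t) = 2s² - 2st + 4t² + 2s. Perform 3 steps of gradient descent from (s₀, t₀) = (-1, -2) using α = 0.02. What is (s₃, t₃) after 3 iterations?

∇g = (4s - 2t + 2, -2s + 8t)
Step 1: at (-1, -2), ∇g = (2, -14) → (-1, -2) − 0.02·(2, -14) = (-1.04, -1.72)
Step 2: at (-1.04, -1.72), ∇g = (1.28, -11.68) → (-1.04, -1.72) − 0.02·(1.28, -11.68) = (-1.0656, -1.4864)
Step 3: at (-1.0656, -1.4864), ∇g = (0.7104, -9.76) → (-1.0656, -1.4864) − 0.02·(0.7104, -9.76) = (-1.079808, -1.2912)

(-1.079808, -1.2912)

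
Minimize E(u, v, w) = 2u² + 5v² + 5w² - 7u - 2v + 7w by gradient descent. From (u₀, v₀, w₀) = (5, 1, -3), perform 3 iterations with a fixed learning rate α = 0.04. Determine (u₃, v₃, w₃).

(3.676288, 0.3728, -1.1968)

∇E = (4u - 7, 10v - 2, 10w + 7)
(u₁, v₁, w₁) = (5, 1, -3) − 0.04·(13, 8, -23) = (4.48, 0.68, -2.08)
(u₂, v₂, w₂) = (4.48, 0.68, -2.08) − 0.04·(10.92, 4.8, -13.8) = (4.0432, 0.488, -1.528)
(u₃, v₃, w₃) = (4.0432, 0.488, -1.528) − 0.04·(9.1728, 2.88, -8.28) = (3.676288, 0.3728, -1.1968)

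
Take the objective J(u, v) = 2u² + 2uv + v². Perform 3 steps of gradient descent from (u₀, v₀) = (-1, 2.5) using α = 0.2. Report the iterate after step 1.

∇J = (4u + 2v, 2u + 2v)
(u₁, v₁) = (-1, 2.5) − 0.2·(1, 3) = (-1.2, 1.9)

(-1.2, 1.9)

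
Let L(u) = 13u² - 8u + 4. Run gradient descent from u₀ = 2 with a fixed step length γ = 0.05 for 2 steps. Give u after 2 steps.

0.46

L′(u) = 26u - 8
u₁ = 2 − 0.05·44 = -0.2
u₂ = -0.2 − 0.05·(-13.2) = 0.46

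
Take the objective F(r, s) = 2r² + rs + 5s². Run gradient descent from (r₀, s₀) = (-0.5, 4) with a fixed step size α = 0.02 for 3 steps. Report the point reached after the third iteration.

(-0.567696, 2.07426)

∇F = (4r + s, r + 10s)
(r₁, s₁) = (-0.5, 4) − 0.02·(2, 39.5) = (-0.54, 3.21)
(r₂, s₂) = (-0.54, 3.21) − 0.02·(1.05, 31.56) = (-0.561, 2.5788)
(r₃, s₃) = (-0.561, 2.5788) − 0.02·(0.3348, 25.227) = (-0.567696, 2.07426)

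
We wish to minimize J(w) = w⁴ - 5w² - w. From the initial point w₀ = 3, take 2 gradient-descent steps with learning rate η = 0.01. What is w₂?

2.01941732

J′(w) = 4w³ - 10w - 1
w₁ = 3 − 0.01·77 = 2.23
w₂ = 2.23 − 0.01·21.058268 = 2.01941732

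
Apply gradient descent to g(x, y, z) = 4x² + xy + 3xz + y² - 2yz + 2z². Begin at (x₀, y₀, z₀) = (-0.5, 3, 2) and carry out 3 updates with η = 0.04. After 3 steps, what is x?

∇g = (8x + y + 3z, x + 2y - 2z, 3x - 2y + 4z)
(x₁, y₁, z₁) = (-0.5, 3, 2) − 0.04·(5, 1.5, 0.5) = (-0.7, 2.94, 1.98)
(x₂, y₂, z₂) = (-0.7, 2.94, 1.98) − 0.04·(3.28, 1.22, -0.06) = (-0.8312, 2.8912, 1.9824)
(x₃, y₃, z₃) = (-0.8312, 2.8912, 1.9824) − 0.04·(2.1888, 0.9864, -0.3464) = (-0.918752, 2.851744, 1.996256)
x = -0.918752

-0.918752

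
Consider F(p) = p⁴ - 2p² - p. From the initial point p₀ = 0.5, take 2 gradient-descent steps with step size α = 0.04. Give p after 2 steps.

F′(p) = 4p³ - 4p - 1
Step 1: F′(0.5) = -2.5; p₁ = 0.5 − 0.04·(-2.5) = 0.6
Step 2: F′(0.6) = -2.536; p₂ = 0.6 − 0.04·(-2.536) = 0.70144

0.70144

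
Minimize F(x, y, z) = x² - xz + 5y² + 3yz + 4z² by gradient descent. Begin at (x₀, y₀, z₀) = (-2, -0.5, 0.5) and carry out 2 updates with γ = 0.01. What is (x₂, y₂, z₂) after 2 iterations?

∇F = (2x - z, 10y + 3z, -x + 3y + 8z)
Step 1: at (-2, -0.5, 0.5), ∇F = (-4.5, -3.5, 4.5) → (-2, -0.5, 0.5) − 0.01·(-4.5, -3.5, 4.5) = (-1.955, -0.465, 0.455)
Step 2: at (-1.955, -0.465, 0.455), ∇F = (-4.365, -3.285, 4.2) → (-1.955, -0.465, 0.455) − 0.01·(-4.365, -3.285, 4.2) = (-1.91135, -0.43215, 0.413)

(-1.91135, -0.43215, 0.413)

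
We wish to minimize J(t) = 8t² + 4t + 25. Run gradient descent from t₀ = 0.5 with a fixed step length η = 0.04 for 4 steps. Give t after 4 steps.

-0.23740288

J′(t) = 16t + 4
t₁ = 0.5 − 0.04·12 = 0.02
t₂ = 0.02 − 0.04·4.32 = -0.1528
t₃ = -0.1528 − 0.04·1.5552 = -0.215008
t₄ = -0.215008 − 0.04·0.559872 = -0.23740288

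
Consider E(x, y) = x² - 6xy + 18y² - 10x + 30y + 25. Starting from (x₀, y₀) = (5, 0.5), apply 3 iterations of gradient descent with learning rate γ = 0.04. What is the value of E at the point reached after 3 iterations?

∇E = (2x - 6y - 10, -6x + 36y + 30)
(x₁, y₁) = (5, 0.5) − 0.04·(-3, 18) = (5.12, -0.22)
(x₂, y₂) = (5.12, -0.22) − 0.04·(1.56, -8.64) = (5.0576, 0.1256)
(x₃, y₃) = (5.0576, 0.1256) − 0.04·(-0.6384, 4.176) = (5.083136, -0.04144)
E(5.083136, -0.04144) = 0.058493454336

0.058493454336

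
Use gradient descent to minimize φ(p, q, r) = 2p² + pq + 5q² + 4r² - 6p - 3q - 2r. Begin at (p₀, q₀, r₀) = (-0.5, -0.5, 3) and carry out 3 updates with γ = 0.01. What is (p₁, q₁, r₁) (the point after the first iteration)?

∇φ = (4p + q - 6, p + 10q - 3, 8r - 2)
(p₁, q₁, r₁) = (-0.5, -0.5, 3) − 0.01·(-8.5, -8.5, 22) = (-0.415, -0.415, 2.78)

(-0.415, -0.415, 2.78)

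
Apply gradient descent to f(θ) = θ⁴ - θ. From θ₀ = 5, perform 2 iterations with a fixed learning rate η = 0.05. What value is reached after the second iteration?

f′(θ) = 4θ³ - 1
θ₁ = 5 − 0.05·499 = -19.95
θ₂ = -19.95 − 0.05·(-31761.5995) = 1568.129975

1568.129975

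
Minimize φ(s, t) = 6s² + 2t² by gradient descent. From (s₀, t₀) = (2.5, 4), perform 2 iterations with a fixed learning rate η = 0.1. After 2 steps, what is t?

1.44

∇φ = (12s, 4t)
(s₁, t₁) = (2.5, 4) − 0.1·(30, 16) = (-0.5, 2.4)
(s₂, t₂) = (-0.5, 2.4) − 0.1·(-6, 9.6) = (0.1, 1.44)
t = 1.44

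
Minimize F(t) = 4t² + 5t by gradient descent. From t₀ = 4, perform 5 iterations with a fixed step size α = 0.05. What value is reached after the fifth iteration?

-0.26536

F′(t) = 8t + 5
Step 1: F′(4) = 37; t₁ = 4 − 0.05·37 = 2.15
Step 2: F′(2.15) = 22.2; t₂ = 2.15 − 0.05·22.2 = 1.04
Step 3: F′(1.04) = 13.32; t₃ = 1.04 − 0.05·13.32 = 0.374
Step 4: F′(0.374) = 7.992; t₄ = 0.374 − 0.05·7.992 = -0.0256
Step 5: F′(-0.0256) = 4.7952; t₅ = -0.0256 − 0.05·4.7952 = -0.26536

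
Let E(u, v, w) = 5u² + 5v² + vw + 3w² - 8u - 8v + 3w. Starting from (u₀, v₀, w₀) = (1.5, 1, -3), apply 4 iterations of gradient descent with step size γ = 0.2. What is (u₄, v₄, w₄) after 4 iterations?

∇E = (10u - 8, 10v + w - 8, v + 6w + 3)
(u₁, v₁, w₁) = (1.5, 1, -3) − 0.2·(7, -1, -14) = (0.1, 1.2, -0.2)
(u₂, v₂, w₂) = (0.1, 1.2, -0.2) − 0.2·(-7, 3.8, 3) = (1.5, 0.44, -0.8)
(u₃, v₃, w₃) = (1.5, 0.44, -0.8) − 0.2·(7, -4.4, -1.36) = (0.1, 1.32, -0.528)
(u₄, v₄, w₄) = (0.1, 1.32, -0.528) − 0.2·(-7, 4.672, 1.152) = (1.5, 0.3856, -0.7584)

(1.5, 0.3856, -0.7584)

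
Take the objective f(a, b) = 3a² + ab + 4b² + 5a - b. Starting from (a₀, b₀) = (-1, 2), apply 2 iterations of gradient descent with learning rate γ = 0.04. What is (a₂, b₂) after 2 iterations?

∇f = (6a + b + 5, a + 8b - 1)
Step 1: at (-1, 2), ∇f = (1, 14) → (-1, 2) − 0.04·(1, 14) = (-1.04, 1.44)
Step 2: at (-1.04, 1.44), ∇f = (0.2, 9.48) → (-1.04, 1.44) − 0.04·(0.2, 9.48) = (-1.048, 1.0608)

(-1.048, 1.0608)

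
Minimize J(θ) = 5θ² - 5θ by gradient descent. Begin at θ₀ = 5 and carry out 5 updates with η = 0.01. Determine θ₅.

J′(θ) = 10θ - 5
θ₁ = 5 − 0.01·45 = 4.55
θ₂ = 4.55 − 0.01·40.5 = 4.145
θ₃ = 4.145 − 0.01·36.45 = 3.7805
θ₄ = 3.7805 − 0.01·32.805 = 3.45245
θ₅ = 3.45245 − 0.01·29.5245 = 3.157205

3.157205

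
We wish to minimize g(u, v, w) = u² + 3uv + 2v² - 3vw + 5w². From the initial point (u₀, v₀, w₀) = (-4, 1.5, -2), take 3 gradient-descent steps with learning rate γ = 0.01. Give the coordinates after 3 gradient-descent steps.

∇g = (2u + 3v, 3u + 4v - 3w, -3v + 10w)
(u₁, v₁, w₁) = (-4, 1.5, -2) − 0.01·(-3.5, 0, -24.5) = (-3.965, 1.5, -1.755)
(u₂, v₂, w₂) = (-3.965, 1.5, -1.755) − 0.01·(-3.43, -0.63, -22.05) = (-3.9307, 1.5063, -1.5345)
(u₃, v₃, w₃) = (-3.9307, 1.5063, -1.5345) − 0.01·(-3.3425, -1.1634, -19.8639) = (-3.897275, 1.517934, -1.335861)

(-3.897275, 1.517934, -1.335861)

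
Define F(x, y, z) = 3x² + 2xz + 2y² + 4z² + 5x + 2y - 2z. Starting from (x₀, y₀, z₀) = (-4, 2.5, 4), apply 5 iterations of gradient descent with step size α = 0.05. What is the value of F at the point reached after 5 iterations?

∇F = (6x + 2z + 5, 4y + 2, 2x + 8z - 2)
Step 1: at (-4, 2.5, 4), ∇F = (-11, 12, 22) → (-4, 2.5, 4) − 0.05·(-11, 12, 22) = (-3.45, 1.9, 2.9)
Step 2: at (-3.45, 1.9, 2.9), ∇F = (-9.9, 9.6, 14.3) → (-3.45, 1.9, 2.9) − 0.05·(-9.9, 9.6, 14.3) = (-2.955, 1.42, 2.185)
Step 3: at (-2.955, 1.42, 2.185), ∇F = (-8.36, 7.68, 9.57) → (-2.955, 1.42, 2.185) − 0.05·(-8.36, 7.68, 9.57) = (-2.537, 1.036, 1.7065)
Step 4: at (-2.537, 1.036, 1.7065), ∇F = (-6.809, 6.144, 6.578) → (-2.537, 1.036, 1.7065) − 0.05·(-6.809, 6.144, 6.578) = (-2.19655, 0.7288, 1.3776)
Step 5: at (-2.19655, 0.7288, 1.3776), ∇F = (-5.4241, 4.9152, 4.6277) → (-2.19655, 0.7288, 1.3776) − 0.05·(-5.4241, 4.9152, 4.6277) = (-1.925345, 0.48304, 1.146215)
F(-1.925345, 0.48304, 1.146215) = 1.475957056825

1.475957056825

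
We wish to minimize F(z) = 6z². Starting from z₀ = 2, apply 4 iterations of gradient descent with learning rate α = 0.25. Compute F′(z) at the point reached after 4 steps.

F′(z) = 12z
z₁ = 2 − 0.25·24 = -4
z₂ = -4 − 0.25·(-48) = 8
z₃ = 8 − 0.25·96 = -16
z₄ = -16 − 0.25·(-192) = 32
F′(z) at (32) = 384

384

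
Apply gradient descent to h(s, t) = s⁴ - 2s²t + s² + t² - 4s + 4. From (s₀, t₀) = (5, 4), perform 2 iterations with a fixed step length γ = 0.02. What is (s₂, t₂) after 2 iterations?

(-1.17300736, 5.142016)

∇h = (4s³ - 4st + 2s - 4, -2s² + 2t)
Step 1: at (5, 4), ∇h = (426, -42) → (5, 4) − 0.02·(426, -42) = (-3.52, 4.84)
Step 2: at (-3.52, 4.84), ∇h = (-117.349632, -15.1008) → (-3.52, 4.84) − 0.02·(-117.349632, -15.1008) = (-1.17300736, 5.142016)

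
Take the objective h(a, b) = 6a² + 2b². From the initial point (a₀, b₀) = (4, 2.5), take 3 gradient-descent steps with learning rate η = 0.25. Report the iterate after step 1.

∇h = (12a, 4b)
(a₁, b₁) = (4, 2.5) − 0.25·(48, 10) = (-8, 0)

(-8, 0)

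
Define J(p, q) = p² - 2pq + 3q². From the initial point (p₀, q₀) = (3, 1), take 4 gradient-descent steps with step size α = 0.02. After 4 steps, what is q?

0.98277632

∇J = (2p - 2q, -2p + 6q)
(p₁, q₁) = (3, 1) − 0.02·(4, 0) = (2.92, 1)
(p₂, q₂) = (2.92, 1) − 0.02·(3.84, 0.16) = (2.8432, 0.9968)
(p₃, q₃) = (2.8432, 0.9968) − 0.02·(3.6928, 0.2944) = (2.769344, 0.990912)
(p₄, q₄) = (2.769344, 0.990912) − 0.02·(3.556864, 0.406784) = (2.69820672, 0.98277632)
q = 0.98277632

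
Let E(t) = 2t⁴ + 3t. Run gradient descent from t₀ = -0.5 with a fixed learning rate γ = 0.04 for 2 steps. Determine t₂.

E′(t) = 8t³ + 3
Step 1: E′(-0.5) = 2; t₁ = -0.5 − 0.04·2 = -0.58
Step 2: E′(-0.58) = 1.439104; t₂ = -0.58 − 0.04·1.439104 = -0.63756416

-0.63756416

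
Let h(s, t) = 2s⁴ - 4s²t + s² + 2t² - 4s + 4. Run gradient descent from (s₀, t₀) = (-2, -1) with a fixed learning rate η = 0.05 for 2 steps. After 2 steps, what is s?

-3.1696

∇h = (8s³ - 8st + 2s - 4, -4s² + 4t)
Step 1: at (-2, -1), ∇h = (-88, -20) → (-2, -1) − 0.05·(-88, -20) = (2.4, 0)
Step 2: at (2.4, 0), ∇h = (111.392, -23.04) → (2.4, 0) − 0.05·(111.392, -23.04) = (-3.1696, 1.152)
s = -3.1696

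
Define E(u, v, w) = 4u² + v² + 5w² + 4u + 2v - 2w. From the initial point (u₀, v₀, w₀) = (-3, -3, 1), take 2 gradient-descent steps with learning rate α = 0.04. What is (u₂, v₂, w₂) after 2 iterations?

∇E = (8u + 4, 2v + 2, 10w - 2)
(u₁, v₁, w₁) = (-3, -3, 1) − 0.04·(-20, -4, 8) = (-2.2, -2.84, 0.68)
(u₂, v₂, w₂) = (-2.2, -2.84, 0.68) − 0.04·(-13.6, -3.68, 4.8) = (-1.656, -2.6928, 0.488)

(-1.656, -2.6928, 0.488)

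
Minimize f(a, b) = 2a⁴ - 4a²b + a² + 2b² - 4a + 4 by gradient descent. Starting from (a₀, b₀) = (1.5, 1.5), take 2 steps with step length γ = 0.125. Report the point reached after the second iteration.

∇f = (8a³ - 8ab + 2a - 4, -4a² + 4b)
(a₁, b₁) = (1.5, 1.5) − 0.125·(8, -3) = (0.5, 1.875)
(a₂, b₂) = (0.5, 1.875) − 0.125·(-9.5, 6.5) = (1.6875, 1.0625)

(1.6875, 1.0625)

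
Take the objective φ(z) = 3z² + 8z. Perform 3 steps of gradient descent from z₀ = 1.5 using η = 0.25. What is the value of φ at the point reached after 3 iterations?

φ′(z) = 6z + 8
z₁ = 1.5 − 0.25·17 = -2.75
z₂ = -2.75 − 0.25·(-8.5) = -0.625
z₃ = -0.625 − 0.25·4.25 = -1.6875
φ(-1.6875) = -4.95703125

-4.95703125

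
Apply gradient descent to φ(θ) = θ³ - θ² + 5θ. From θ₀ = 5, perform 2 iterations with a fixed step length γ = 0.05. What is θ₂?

1.0625

φ′(θ) = 3θ² - 2θ + 5
Step 1: φ′(5) = 70; θ₁ = 5 − 0.05·70 = 1.5
Step 2: φ′(1.5) = 8.75; θ₂ = 1.5 − 0.05·8.75 = 1.0625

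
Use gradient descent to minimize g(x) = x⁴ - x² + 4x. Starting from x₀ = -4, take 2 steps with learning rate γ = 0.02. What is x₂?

0.78068224

g′(x) = 4x³ - 2x + 4
Step 1: g′(-4) = -244; x₁ = -4 − 0.02·(-244) = 0.88
Step 2: g′(0.88) = 4.965888; x₂ = 0.88 − 0.02·4.965888 = 0.78068224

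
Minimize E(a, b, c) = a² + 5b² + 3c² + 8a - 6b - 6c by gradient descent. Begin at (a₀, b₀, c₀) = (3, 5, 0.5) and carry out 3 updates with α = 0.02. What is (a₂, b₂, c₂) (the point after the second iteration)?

(2.4512, 3.416, 0.6128)

∇E = (2a + 8, 10b - 6, 6c - 6)
(a₁, b₁, c₁) = (3, 5, 0.5) − 0.02·(14, 44, -3) = (2.72, 4.12, 0.56)
(a₂, b₂, c₂) = (2.72, 4.12, 0.56) − 0.02·(13.44, 35.2, -2.64) = (2.4512, 3.416, 0.6128)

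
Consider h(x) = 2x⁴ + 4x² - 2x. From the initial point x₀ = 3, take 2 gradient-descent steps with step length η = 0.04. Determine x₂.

h′(x) = 8x³ + 8x - 2
Step 1: h′(3) = 238; x₁ = 3 − 0.04·238 = -6.52
Step 2: h′(-6.52) = -2271.502464; x₂ = -6.52 − 0.04·(-2271.502464) = 84.34009856

84.34009856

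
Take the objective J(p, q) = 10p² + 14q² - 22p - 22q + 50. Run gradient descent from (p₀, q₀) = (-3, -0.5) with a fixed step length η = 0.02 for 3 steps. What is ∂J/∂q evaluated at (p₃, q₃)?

∇J = (20p - 22, 28q - 22)
Step 1: at (-3, -0.5), ∇J = (-82, -36) → (-3, -0.5) − 0.02·(-82, -36) = (-1.36, 0.22)
Step 2: at (-1.36, 0.22), ∇J = (-49.2, -15.84) → (-1.36, 0.22) − 0.02·(-49.2, -15.84) = (-0.376, 0.5368)
Step 3: at (-0.376, 0.5368), ∇J = (-29.52, -6.9696) → (-0.376, 0.5368) − 0.02·(-29.52, -6.9696) = (0.2144, 0.676192)
∂J/∂q at (0.2144, 0.676192) = -3.066624

-3.066624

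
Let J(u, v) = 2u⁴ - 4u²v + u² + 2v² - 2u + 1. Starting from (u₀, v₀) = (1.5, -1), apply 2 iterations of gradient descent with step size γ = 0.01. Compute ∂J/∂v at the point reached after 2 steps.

-6.4958072064

∇J = (8u³ - 8uv + 2u - 2, -4u² + 4v)
(u₁, v₁) = (1.5, -1) − 0.01·(40, -13) = (1.1, -0.87)
(u₂, v₂) = (1.1, -0.87) − 0.01·(18.504, -8.32) = (0.91496, -0.7868)
∂J/∂v at (0.91496, -0.7868) = -6.4958072064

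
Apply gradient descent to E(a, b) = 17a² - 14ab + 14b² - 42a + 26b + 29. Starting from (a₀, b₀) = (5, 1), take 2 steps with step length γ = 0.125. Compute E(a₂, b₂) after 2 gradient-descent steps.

51051.31640625

∇E = (34a - 14b - 42, -14a + 28b + 26)
Step 1: at (5, 1), ∇E = (114, -16) → (5, 1) − 0.125·(114, -16) = (-9.25, 3)
Step 2: at (-9.25, 3), ∇E = (-398.5, 239.5) → (-9.25, 3) − 0.125·(-398.5, 239.5) = (40.5625, -26.9375)
E(40.5625, -26.9375) = 51051.31640625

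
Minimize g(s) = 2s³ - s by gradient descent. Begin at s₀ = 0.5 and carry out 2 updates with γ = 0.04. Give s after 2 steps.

0.464704

g′(s) = 6s² - 1
s₁ = 0.5 − 0.04·0.5 = 0.48
s₂ = 0.48 − 0.04·0.3824 = 0.464704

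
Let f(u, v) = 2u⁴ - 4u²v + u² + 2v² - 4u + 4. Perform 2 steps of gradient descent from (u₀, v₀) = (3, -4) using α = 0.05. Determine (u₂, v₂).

(815.2352, 31.138)

∇f = (8u³ - 8uv + 2u - 4, -4u² + 4v)
Step 1: at (3, -4), ∇f = (314, -52) → (3, -4) − 0.05·(314, -52) = (-12.7, -1.4)
Step 2: at (-12.7, -1.4), ∇f = (-16558.704, -650.76) → (-12.7, -1.4) − 0.05·(-16558.704, -650.76) = (815.2352, 31.138)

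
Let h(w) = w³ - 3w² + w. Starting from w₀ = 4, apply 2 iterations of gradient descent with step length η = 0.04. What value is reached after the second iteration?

h′(w) = 3w² - 6w + 1
w₁ = 4 − 0.04·25 = 3
w₂ = 3 − 0.04·10 = 2.6

2.6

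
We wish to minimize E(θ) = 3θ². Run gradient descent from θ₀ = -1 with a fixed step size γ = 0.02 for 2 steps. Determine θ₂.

E′(θ) = 6θ
θ₁ = -1 − 0.02·(-6) = -0.88
θ₂ = -0.88 − 0.02·(-5.28) = -0.7744

-0.7744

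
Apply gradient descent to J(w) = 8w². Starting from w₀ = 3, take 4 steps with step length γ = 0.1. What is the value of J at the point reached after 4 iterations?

1.20932352

J′(w) = 16w
w₁ = 3 − 0.1·48 = -1.8
w₂ = -1.8 − 0.1·(-28.8) = 1.08
w₃ = 1.08 − 0.1·17.28 = -0.648
w₄ = -0.648 − 0.1·(-10.368) = 0.3888
J(0.3888) = 1.20932352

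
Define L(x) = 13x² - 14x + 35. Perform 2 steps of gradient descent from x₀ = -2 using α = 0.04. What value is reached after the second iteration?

0.5344

L′(x) = 26x - 14
Step 1: L′(-2) = -66; x₁ = -2 − 0.04·(-66) = 0.64
Step 2: L′(0.64) = 2.64; x₂ = 0.64 − 0.04·2.64 = 0.5344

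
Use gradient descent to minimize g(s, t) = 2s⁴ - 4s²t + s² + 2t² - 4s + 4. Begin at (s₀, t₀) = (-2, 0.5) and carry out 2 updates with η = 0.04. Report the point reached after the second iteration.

∇g = (8s³ - 8st + 2s - 4, -4s² + 4t)
Step 1: at (-2, 0.5), ∇g = (-64, -14) → (-2, 0.5) − 0.04·(-64, -14) = (0.56, 1.06)
Step 2: at (0.56, 1.06), ∇g = (-6.223872, 2.9856) → (0.56, 1.06) − 0.04·(-6.223872, 2.9856) = (0.80895488, 0.940576)

(0.80895488, 0.940576)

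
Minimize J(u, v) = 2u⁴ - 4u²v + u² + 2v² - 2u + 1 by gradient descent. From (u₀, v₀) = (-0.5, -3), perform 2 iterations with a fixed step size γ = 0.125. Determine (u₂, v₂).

(-4.0625, 0.4375)

∇J = (8u³ - 8uv + 2u - 2, -4u² + 4v)
(u₁, v₁) = (-0.5, -3) − 0.125·(-16, -13) = (1.5, -1.375)
(u₂, v₂) = (1.5, -1.375) − 0.125·(44.5, -14.5) = (-4.0625, 0.4375)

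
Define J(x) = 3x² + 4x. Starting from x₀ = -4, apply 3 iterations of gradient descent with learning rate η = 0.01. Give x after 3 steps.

J′(x) = 6x + 4
x₁ = -4 − 0.01·(-20) = -3.8
x₂ = -3.8 − 0.01·(-18.8) = -3.612
x₃ = -3.612 − 0.01·(-17.672) = -3.43528

-3.43528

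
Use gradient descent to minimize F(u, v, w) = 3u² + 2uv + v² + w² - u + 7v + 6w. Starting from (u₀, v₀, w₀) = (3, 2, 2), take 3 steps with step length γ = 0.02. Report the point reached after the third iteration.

∇F = (6u + 2v - 1, 2u + 2v + 7, 2w + 6)
Step 1: at (3, 2, 2), ∇F = (21, 17, 10) → (3, 2, 2) − 0.02·(21, 17, 10) = (2.58, 1.66, 1.8)
Step 2: at (2.58, 1.66, 1.8), ∇F = (17.8, 15.48, 9.6) → (2.58, 1.66, 1.8) − 0.02·(17.8, 15.48, 9.6) = (2.224, 1.3504, 1.608)
Step 3: at (2.224, 1.3504, 1.608), ∇F = (15.0448, 14.1488, 9.216) → (2.224, 1.3504, 1.608) − 0.02·(15.0448, 14.1488, 9.216) = (1.923104, 1.067424, 1.42368)

(1.923104, 1.067424, 1.42368)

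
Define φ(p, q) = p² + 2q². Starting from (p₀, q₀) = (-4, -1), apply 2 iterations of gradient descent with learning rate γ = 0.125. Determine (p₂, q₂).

∇φ = (2p, 4q)
Step 1: at (-4, -1), ∇φ = (-8, -4) → (-4, -1) − 0.125·(-8, -4) = (-3, -0.5)
Step 2: at (-3, -0.5), ∇φ = (-6, -2) → (-3, -0.5) − 0.125·(-6, -2) = (-2.25, -0.25)

(-2.25, -0.25)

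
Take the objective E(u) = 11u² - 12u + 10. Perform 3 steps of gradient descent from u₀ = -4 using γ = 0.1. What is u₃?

E′(u) = 22u - 12
Step 1: E′(-4) = -100; u₁ = -4 − 0.1·(-100) = 6
Step 2: E′(6) = 120; u₂ = 6 − 0.1·120 = -6
Step 3: E′(-6) = -144; u₃ = -6 − 0.1·(-144) = 8.4

8.4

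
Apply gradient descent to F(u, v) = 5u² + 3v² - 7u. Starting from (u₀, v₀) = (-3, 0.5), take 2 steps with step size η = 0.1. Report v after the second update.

0.08

∇F = (10u - 7, 6v)
(u₁, v₁) = (-3, 0.5) − 0.1·(-37, 3) = (0.7, 0.2)
(u₂, v₂) = (0.7, 0.2) − 0.1·(0, 1.2) = (0.7, 0.08)
v = 0.08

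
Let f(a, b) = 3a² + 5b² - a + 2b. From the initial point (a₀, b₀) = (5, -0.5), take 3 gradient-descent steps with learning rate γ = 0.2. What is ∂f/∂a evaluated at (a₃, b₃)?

∇f = (6a - 1, 10b + 2)
(a₁, b₁) = (5, -0.5) − 0.2·(29, -3) = (-0.8, 0.1)
(a₂, b₂) = (-0.8, 0.1) − 0.2·(-5.8, 3) = (0.36, -0.5)
(a₃, b₃) = (0.36, -0.5) − 0.2·(1.16, -3) = (0.128, 0.1)
∂f/∂a at (0.128, 0.1) = -0.232

-0.232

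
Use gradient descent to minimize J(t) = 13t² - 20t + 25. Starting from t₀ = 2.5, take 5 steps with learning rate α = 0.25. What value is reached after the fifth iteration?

J′(t) = 26t - 20
Step 1: J′(2.5) = 45; t₁ = 2.5 − 0.25·45 = -8.75
Step 2: J′(-8.75) = -247.5; t₂ = -8.75 − 0.25·(-247.5) = 53.125
Step 3: J′(53.125) = 1361.25; t₃ = 53.125 − 0.25·1361.25 = -287.1875
Step 4: J′(-287.1875) = -7486.875; t₄ = -287.1875 − 0.25·(-7486.875) = 1584.53125
Step 5: J′(1584.53125) = 41177.8125; t₅ = 1584.53125 − 0.25·41177.8125 = -8709.921875

-8709.921875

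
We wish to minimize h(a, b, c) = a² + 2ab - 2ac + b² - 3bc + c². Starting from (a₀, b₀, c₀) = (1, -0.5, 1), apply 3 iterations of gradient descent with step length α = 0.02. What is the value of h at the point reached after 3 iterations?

∇h = (2a + 2b - 2c, 2a + 2b - 3c, -2a - 3b + 2c)
Step 1: at (1, -0.5, 1), ∇h = (-1, -2, 1.5) → (1, -0.5, 1) − 0.02·(-1, -2, 1.5) = (1.02, -0.46, 0.97)
Step 2: at (1.02, -0.46, 0.97), ∇h = (-0.82, -1.79, 1.28) → (1.02, -0.46, 0.97) − 0.02·(-0.82, -1.79, 1.28) = (1.0364, -0.4242, 0.9444)
Step 3: at (1.0364, -0.4242, 0.9444), ∇h = (-0.6644, -1.6088, 1.0886) → (1.0364, -0.4242, 0.9444) − 0.02·(-0.6644, -1.6088, 1.0886) = (1.049688, -0.392024, 0.922628)
h(1.049688, -0.392024, 0.922628) = 0.431898240368

0.431898240368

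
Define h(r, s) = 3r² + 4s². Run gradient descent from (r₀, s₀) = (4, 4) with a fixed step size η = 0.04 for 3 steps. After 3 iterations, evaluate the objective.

∇h = (6r, 8s)
(r₁, s₁) = (4, 4) − 0.04·(24, 32) = (3.04, 2.72)
(r₂, s₂) = (3.04, 2.72) − 0.04·(18.24, 21.76) = (2.3104, 1.8496)
(r₃, s₃) = (2.3104, 1.8496) − 0.04·(13.8624, 14.7968) = (1.755904, 1.257728)
h(1.755904, 1.257728) = 15.577115459584

15.577115459584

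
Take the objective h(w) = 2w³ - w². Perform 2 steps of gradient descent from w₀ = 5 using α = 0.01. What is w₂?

h′(w) = 6w² - 2w
w₁ = 5 − 0.01·140 = 3.6
w₂ = 3.6 − 0.01·70.56 = 2.8944

2.8944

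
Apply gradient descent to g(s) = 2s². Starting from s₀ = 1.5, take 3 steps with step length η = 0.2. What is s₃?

0.012

g′(s) = 4s
s₁ = 1.5 − 0.2·6 = 0.3
s₂ = 0.3 − 0.2·1.2 = 0.06
s₃ = 0.06 − 0.2·0.24 = 0.012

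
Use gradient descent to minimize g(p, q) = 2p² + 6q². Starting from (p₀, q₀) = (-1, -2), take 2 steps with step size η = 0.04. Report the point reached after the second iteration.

(-0.7056, -0.5408)

∇g = (4p, 12q)
Step 1: at (-1, -2), ∇g = (-4, -24) → (-1, -2) − 0.04·(-4, -24) = (-0.84, -1.04)
Step 2: at (-0.84, -1.04), ∇g = (-3.36, -12.48) → (-0.84, -1.04) − 0.04·(-3.36, -12.48) = (-0.7056, -0.5408)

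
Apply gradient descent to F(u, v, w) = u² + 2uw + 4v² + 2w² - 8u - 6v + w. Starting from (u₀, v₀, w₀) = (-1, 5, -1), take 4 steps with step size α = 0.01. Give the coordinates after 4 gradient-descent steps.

∇F = (2u + 2w - 8, 8v - 6, 2u + 4w + 1)
(u₁, v₁, w₁) = (-1, 5, -1) − 0.01·(-12, 34, -5) = (-0.88, 4.66, -0.95)
(u₂, v₂, w₂) = (-0.88, 4.66, -0.95) − 0.01·(-11.66, 31.28, -4.56) = (-0.7634, 4.3472, -0.9044)
(u₃, v₃, w₃) = (-0.7634, 4.3472, -0.9044) − 0.01·(-11.3356, 28.7776, -4.1444) = (-0.650044, 4.059424, -0.862956)
(u₄, v₄, w₄) = (-0.650044, 4.059424, -0.862956) − 0.01·(-11.026, 26.475392, -3.751912) = (-0.539784, 3.79467008, -0.82543688)

(-0.539784, 3.79467008, -0.82543688)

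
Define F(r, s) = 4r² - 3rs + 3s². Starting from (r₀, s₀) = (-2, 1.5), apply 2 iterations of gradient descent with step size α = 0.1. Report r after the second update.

0.01

∇F = (8r - 3s, -3r + 6s)
(r₁, s₁) = (-2, 1.5) − 0.1·(-20.5, 15) = (0.05, 0)
(r₂, s₂) = (0.05, 0) − 0.1·(0.4, -0.15) = (0.01, 0.015)
r = 0.01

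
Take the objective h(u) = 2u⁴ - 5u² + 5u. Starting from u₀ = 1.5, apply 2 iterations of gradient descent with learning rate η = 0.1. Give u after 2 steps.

h′(u) = 8u³ - 10u + 5
u₁ = 1.5 − 0.1·17 = -0.2
u₂ = -0.2 − 0.1·6.936 = -0.8936

-0.8936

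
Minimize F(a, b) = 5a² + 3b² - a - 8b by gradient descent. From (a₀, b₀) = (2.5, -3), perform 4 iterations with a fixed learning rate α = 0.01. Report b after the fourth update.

∇F = (10a - 1, 6b - 8)
Step 1: at (2.5, -3), ∇F = (24, -26) → (2.5, -3) − 0.01·(24, -26) = (2.26, -2.74)
Step 2: at (2.26, -2.74), ∇F = (21.6, -24.44) → (2.26, -2.74) − 0.01·(21.6, -24.44) = (2.044, -2.4956)
Step 3: at (2.044, -2.4956), ∇F = (19.44, -22.9736) → (2.044, -2.4956) − 0.01·(19.44, -22.9736) = (1.8496, -2.265864)
Step 4: at (1.8496, -2.265864), ∇F = (17.496, -21.595184) → (1.8496, -2.265864) − 0.01·(17.496, -21.595184) = (1.67464, -2.04991216)
b = -2.04991216

-2.04991216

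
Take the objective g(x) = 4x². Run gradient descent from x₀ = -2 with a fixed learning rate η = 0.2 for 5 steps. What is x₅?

g′(x) = 8x
Step 1: g′(-2) = -16; x₁ = -2 − 0.2·(-16) = 1.2
Step 2: g′(1.2) = 9.6; x₂ = 1.2 − 0.2·9.6 = -0.72
Step 3: g′(-0.72) = -5.76; x₃ = -0.72 − 0.2·(-5.76) = 0.432
Step 4: g′(0.432) = 3.456; x₄ = 0.432 − 0.2·3.456 = -0.2592
Step 5: g′(-0.2592) = -2.0736; x₅ = -0.2592 − 0.2·(-2.0736) = 0.15552

0.15552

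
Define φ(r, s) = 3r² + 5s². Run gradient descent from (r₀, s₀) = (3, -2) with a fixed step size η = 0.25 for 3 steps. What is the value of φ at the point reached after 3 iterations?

228.234375

∇φ = (6r, 10s)
(r₁, s₁) = (3, -2) − 0.25·(18, -20) = (-1.5, 3)
(r₂, s₂) = (-1.5, 3) − 0.25·(-9, 30) = (0.75, -4.5)
(r₃, s₃) = (0.75, -4.5) − 0.25·(4.5, -45) = (-0.375, 6.75)
φ(-0.375, 6.75) = 228.234375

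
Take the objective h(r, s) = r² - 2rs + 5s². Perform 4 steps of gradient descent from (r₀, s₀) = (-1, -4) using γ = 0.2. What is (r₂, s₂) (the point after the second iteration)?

(0.12, -4.48)

∇h = (2r - 2s, -2r + 10s)
Step 1: at (-1, -4), ∇h = (6, -38) → (-1, -4) − 0.2·(6, -38) = (-2.2, 3.6)
Step 2: at (-2.2, 3.6), ∇h = (-11.6, 40.4) → (-2.2, 3.6) − 0.2·(-11.6, 40.4) = (0.12, -4.48)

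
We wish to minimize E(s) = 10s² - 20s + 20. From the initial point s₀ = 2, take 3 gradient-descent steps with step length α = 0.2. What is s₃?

-26

E′(s) = 20s - 20
s₁ = 2 − 0.2·20 = -2
s₂ = -2 − 0.2·(-60) = 10
s₃ = 10 − 0.2·180 = -26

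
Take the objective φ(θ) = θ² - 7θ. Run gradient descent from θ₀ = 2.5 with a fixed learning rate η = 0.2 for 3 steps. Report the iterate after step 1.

2.9

φ′(θ) = 2θ - 7
Step 1: φ′(2.5) = -2; θ₁ = 2.5 − 0.2·(-2) = 2.9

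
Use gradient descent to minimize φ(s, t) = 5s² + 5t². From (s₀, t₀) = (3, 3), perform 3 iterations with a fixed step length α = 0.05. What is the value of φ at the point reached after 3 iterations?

1.40625

∇φ = (10s, 10t)
(s₁, t₁) = (3, 3) − 0.05·(30, 30) = (1.5, 1.5)
(s₂, t₂) = (1.5, 1.5) − 0.05·(15, 15) = (0.75, 0.75)
(s₃, t₃) = (0.75, 0.75) − 0.05·(7.5, 7.5) = (0.375, 0.375)
φ(0.375, 0.375) = 1.40625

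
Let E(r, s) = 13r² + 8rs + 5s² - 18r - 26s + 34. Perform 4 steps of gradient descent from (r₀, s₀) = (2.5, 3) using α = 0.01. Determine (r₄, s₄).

∇E = (26r + 8s - 18, 8r + 10s - 26)
(r₁, s₁) = (2.5, 3) − 0.01·(71, 24) = (1.79, 2.76)
(r₂, s₂) = (1.79, 2.76) − 0.01·(50.62, 15.92) = (1.2838, 2.6008)
(r₃, s₃) = (1.2838, 2.6008) − 0.01·(36.1852, 10.2784) = (0.921948, 2.498016)
(r₄, s₄) = (0.921948, 2.498016) − 0.01·(25.954776, 6.355744) = (0.66240024, 2.43445856)

(0.66240024, 2.43445856)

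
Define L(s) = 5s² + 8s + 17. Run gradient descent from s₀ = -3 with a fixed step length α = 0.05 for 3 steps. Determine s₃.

-1.075

L′(s) = 10s + 8
s₁ = -3 − 0.05·(-22) = -1.9
s₂ = -1.9 − 0.05·(-11) = -1.35
s₃ = -1.35 − 0.05·(-5.5) = -1.075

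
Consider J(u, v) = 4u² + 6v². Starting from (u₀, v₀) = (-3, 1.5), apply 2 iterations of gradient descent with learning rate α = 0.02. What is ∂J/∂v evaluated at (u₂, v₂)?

∇J = (8u, 12v)
(u₁, v₁) = (-3, 1.5) − 0.02·(-24, 18) = (-2.52, 1.14)
(u₂, v₂) = (-2.52, 1.14) − 0.02·(-20.16, 13.68) = (-2.1168, 0.8664)
∂J/∂v at (-2.1168, 0.8664) = 10.3968

10.3968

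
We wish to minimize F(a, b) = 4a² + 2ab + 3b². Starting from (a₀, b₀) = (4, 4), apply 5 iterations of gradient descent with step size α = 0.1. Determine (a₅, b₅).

(-0.02688, 0.04352)

∇F = (8a + 2b, 2a + 6b)
(a₁, b₁) = (4, 4) − 0.1·(40, 32) = (0, 0.8)
(a₂, b₂) = (0, 0.8) − 0.1·(1.6, 4.8) = (-0.16, 0.32)
(a₃, b₃) = (-0.16, 0.32) − 0.1·(-0.64, 1.6) = (-0.096, 0.16)
(a₄, b₄) = (-0.096, 0.16) − 0.1·(-0.448, 0.768) = (-0.0512, 0.0832)
(a₅, b₅) = (-0.0512, 0.0832) − 0.1·(-0.2432, 0.3968) = (-0.02688, 0.04352)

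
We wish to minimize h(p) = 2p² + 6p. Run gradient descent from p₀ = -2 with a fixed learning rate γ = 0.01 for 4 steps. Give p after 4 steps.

h′(p) = 4p + 6
Step 1: h′(-2) = -2; p₁ = -2 − 0.01·(-2) = -1.98
Step 2: h′(-1.98) = -1.92; p₂ = -1.98 − 0.01·(-1.92) = -1.9608
Step 3: h′(-1.9608) = -1.8432; p₃ = -1.9608 − 0.01·(-1.8432) = -1.942368
Step 4: h′(-1.942368) = -1.769472; p₄ = -1.942368 − 0.01·(-1.769472) = -1.92467328

-1.92467328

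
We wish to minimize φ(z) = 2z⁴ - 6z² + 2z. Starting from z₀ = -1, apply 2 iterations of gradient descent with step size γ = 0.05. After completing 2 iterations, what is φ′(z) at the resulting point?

-0.010316941824

φ′(z) = 8z³ - 12z + 2
Step 1: φ′(-1) = 6; z₁ = -1 − 0.05·6 = -1.3
Step 2: φ′(-1.3) = 0.024; z₂ = -1.3 − 0.05·0.024 = -1.3012
φ′(z) at (-1.3012) = -0.010316941824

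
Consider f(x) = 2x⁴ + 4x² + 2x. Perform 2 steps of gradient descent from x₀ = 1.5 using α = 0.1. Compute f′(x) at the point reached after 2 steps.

f′(x) = 8x³ + 8x + 2
x₁ = 1.5 − 0.1·41 = -2.6
x₂ = -2.6 − 0.1·(-159.408) = 13.3408
f′(x) at (13.3408) = 19103.564984426496

19103.564984426496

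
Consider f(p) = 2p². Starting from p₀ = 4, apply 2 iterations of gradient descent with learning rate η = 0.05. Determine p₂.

f′(p) = 4p
Step 1: f′(4) = 16; p₁ = 4 − 0.05·16 = 3.2
Step 2: f′(3.2) = 12.8; p₂ = 3.2 − 0.05·12.8 = 2.56

2.56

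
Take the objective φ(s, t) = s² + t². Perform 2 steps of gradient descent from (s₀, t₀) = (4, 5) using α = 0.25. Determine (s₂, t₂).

∇φ = (2s, 2t)
Step 1: at (4, 5), ∇φ = (8, 10) → (4, 5) − 0.25·(8, 10) = (2, 2.5)
Step 2: at (2, 2.5), ∇φ = (4, 5) → (2, 2.5) − 0.25·(4, 5) = (1, 1.25)

(1, 1.25)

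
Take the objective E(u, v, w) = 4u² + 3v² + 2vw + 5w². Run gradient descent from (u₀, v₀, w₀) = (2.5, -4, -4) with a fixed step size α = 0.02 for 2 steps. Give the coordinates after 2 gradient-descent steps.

∇E = (8u, 6v + 2w, 2v + 10w)
(u₁, v₁, w₁) = (2.5, -4, -4) − 0.02·(20, -32, -48) = (2.1, -3.36, -3.04)
(u₂, v₂, w₂) = (2.1, -3.36, -3.04) − 0.02·(16.8, -26.24, -37.12) = (1.764, -2.8352, -2.2976)

(1.764, -2.8352, -2.2976)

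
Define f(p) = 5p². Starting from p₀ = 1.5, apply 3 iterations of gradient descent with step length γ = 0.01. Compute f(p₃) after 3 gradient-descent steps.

5.97871125

f′(p) = 10p
Step 1: f′(1.5) = 15; p₁ = 1.5 − 0.01·15 = 1.35
Step 2: f′(1.35) = 13.5; p₂ = 1.35 − 0.01·13.5 = 1.215
Step 3: f′(1.215) = 12.15; p₃ = 1.215 − 0.01·12.15 = 1.0935
f(1.0935) = 5.97871125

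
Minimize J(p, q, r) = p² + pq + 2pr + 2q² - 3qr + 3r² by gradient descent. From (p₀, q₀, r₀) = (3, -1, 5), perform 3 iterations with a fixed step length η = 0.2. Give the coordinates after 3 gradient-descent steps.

∇J = (2p + q + 2r, p + 4q - 3r, 2p - 3q + 6r)
(p₁, q₁, r₁) = (3, -1, 5) − 0.2·(15, -16, 39) = (0, 2.2, -2.8)
(p₂, q₂, r₂) = (0, 2.2, -2.8) − 0.2·(-3.4, 17.2, -23.4) = (0.68, -1.24, 1.88)
(p₃, q₃, r₃) = (0.68, -1.24, 1.88) − 0.2·(3.88, -9.92, 16.36) = (-0.096, 0.744, -1.392)

(-0.096, 0.744, -1.392)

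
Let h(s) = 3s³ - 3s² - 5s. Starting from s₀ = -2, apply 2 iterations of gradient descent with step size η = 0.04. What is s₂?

h′(s) = 9s² - 6s - 5
s₁ = -2 − 0.04·43 = -3.72
s₂ = -3.72 − 0.04·141.8656 = -9.394624

-9.394624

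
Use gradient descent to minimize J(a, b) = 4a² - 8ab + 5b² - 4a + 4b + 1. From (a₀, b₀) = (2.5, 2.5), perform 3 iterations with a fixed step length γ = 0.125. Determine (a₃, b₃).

(2.65625, 0.8359375)

∇J = (8a - 8b - 4, -8a + 10b + 4)
(a₁, b₁) = (2.5, 2.5) − 0.125·(-4, 9) = (3, 1.375)
(a₂, b₂) = (3, 1.375) − 0.125·(9, -6.25) = (1.875, 2.15625)
(a₃, b₃) = (1.875, 2.15625) − 0.125·(-6.25, 10.5625) = (2.65625, 0.8359375)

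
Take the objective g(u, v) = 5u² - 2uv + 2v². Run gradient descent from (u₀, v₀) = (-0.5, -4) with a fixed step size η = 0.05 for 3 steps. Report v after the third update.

-2.197

∇g = (10u - 2v, -2u + 4v)
(u₁, v₁) = (-0.5, -4) − 0.05·(3, -15) = (-0.65, -3.25)
(u₂, v₂) = (-0.65, -3.25) − 0.05·(0, -11.7) = (-0.65, -2.665)
(u₃, v₃) = (-0.65, -2.665) − 0.05·(-1.17, -9.36) = (-0.5915, -2.197)
v = -2.197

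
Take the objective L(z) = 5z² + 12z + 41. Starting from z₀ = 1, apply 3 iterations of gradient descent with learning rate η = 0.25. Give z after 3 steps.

-8.625

L′(z) = 10z + 12
z₁ = 1 − 0.25·22 = -4.5
z₂ = -4.5 − 0.25·(-33) = 3.75
z₃ = 3.75 − 0.25·49.5 = -8.625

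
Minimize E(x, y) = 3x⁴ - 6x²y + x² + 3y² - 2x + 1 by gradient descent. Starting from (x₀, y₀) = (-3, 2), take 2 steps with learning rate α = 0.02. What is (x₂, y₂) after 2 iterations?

∇E = (12x³ - 12xy + 2x - 2, -6x² + 6y)
Step 1: at (-3, 2), ∇E = (-260, -42) → (-3, 2) − 0.02·(-260, -42) = (2.2, 2.84)
Step 2: at (2.2, 2.84), ∇E = (55.2, -12) → (2.2, 2.84) − 0.02·(55.2, -12) = (1.096, 3.08)

(1.096, 3.08)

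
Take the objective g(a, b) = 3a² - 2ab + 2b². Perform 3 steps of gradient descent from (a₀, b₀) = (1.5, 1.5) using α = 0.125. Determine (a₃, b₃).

∇g = (6a - 2b, -2a + 4b)
(a₁, b₁) = (1.5, 1.5) − 0.125·(6, 3) = (0.75, 1.125)
(a₂, b₂) = (0.75, 1.125) − 0.125·(2.25, 3) = (0.46875, 0.75)
(a₃, b₃) = (0.46875, 0.75) − 0.125·(1.3125, 2.0625) = (0.3046875, 0.4921875)

(0.3046875, 0.4921875)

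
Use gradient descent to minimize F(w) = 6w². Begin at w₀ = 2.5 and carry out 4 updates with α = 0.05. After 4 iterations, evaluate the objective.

F′(w) = 12w
w₁ = 2.5 − 0.05·30 = 1
w₂ = 1 − 0.05·12 = 0.4
w₃ = 0.4 − 0.05·4.8 = 0.16
w₄ = 0.16 − 0.05·1.92 = 0.064
F(0.064) = 0.024576

0.024576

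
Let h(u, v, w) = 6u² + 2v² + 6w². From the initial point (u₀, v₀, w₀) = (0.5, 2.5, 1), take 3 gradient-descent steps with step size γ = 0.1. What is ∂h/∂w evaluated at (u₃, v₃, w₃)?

-0.096

∇h = (12u, 4v, 12w)
(u₁, v₁, w₁) = (0.5, 2.5, 1) − 0.1·(6, 10, 12) = (-0.1, 1.5, -0.2)
(u₂, v₂, w₂) = (-0.1, 1.5, -0.2) − 0.1·(-1.2, 6, -2.4) = (0.02, 0.9, 0.04)
(u₃, v₃, w₃) = (0.02, 0.9, 0.04) − 0.1·(0.24, 3.6, 0.48) = (-0.004, 0.54, -0.008)
∂h/∂w at (-0.004, 0.54, -0.008) = -0.096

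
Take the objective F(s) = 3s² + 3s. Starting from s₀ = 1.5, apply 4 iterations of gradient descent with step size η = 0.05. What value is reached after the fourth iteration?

F′(s) = 6s + 3
s₁ = 1.5 − 0.05·12 = 0.9
s₂ = 0.9 − 0.05·8.4 = 0.48
s₃ = 0.48 − 0.05·5.88 = 0.186
s₄ = 0.186 − 0.05·4.116 = -0.0198

-0.0198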